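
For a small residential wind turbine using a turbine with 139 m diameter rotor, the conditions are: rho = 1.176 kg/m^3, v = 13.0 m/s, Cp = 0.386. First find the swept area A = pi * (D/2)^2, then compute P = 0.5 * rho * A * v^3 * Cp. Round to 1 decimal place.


Step 1 -- Compute swept area:
  A = pi * (D/2)^2 = pi * (139/2)^2 = 15174.68 m^2
Step 2 -- Apply wind power equation:
  P = 0.5 * rho * A * v^3 * Cp
  v^3 = 13.0^3 = 2197.0
  P = 0.5 * 1.176 * 15174.68 * 2197.0 * 0.386
  P = 7566833.4 W

7566833.4


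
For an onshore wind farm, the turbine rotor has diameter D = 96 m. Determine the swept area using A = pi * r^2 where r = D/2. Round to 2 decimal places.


Compute the rotor radius:
  r = D / 2 = 96 / 2 = 48.0 m
Calculate swept area:
  A = pi * r^2 = pi * 48.0^2
  A = 7238.23 m^2

7238.23


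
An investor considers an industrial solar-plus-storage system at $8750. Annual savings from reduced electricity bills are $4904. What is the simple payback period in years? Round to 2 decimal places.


Simple payback period = initial cost / annual savings
Payback = 8750 / 4904
Payback = 1.78 years

1.78


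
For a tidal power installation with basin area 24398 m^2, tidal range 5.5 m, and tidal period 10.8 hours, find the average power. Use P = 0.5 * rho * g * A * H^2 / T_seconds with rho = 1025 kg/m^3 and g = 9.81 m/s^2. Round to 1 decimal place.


Convert period to seconds: T = 10.8 * 3600 = 38880.0 s
H^2 = 5.5^2 = 30.25
P = 0.5 * rho * g * A * H^2 / T
P = 0.5 * 1025 * 9.81 * 24398 * 30.25 / 38880.0
P = 95436.9 W

95436.9


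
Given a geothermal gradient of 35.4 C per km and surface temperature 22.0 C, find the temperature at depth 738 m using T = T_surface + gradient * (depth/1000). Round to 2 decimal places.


Convert depth to km: 738 / 1000 = 0.738 km
Temperature increase = gradient * depth_km = 35.4 * 0.738 = 26.13 C
Temperature at depth = T_surface + delta_T = 22.0 + 26.13
T = 48.13 C

48.13


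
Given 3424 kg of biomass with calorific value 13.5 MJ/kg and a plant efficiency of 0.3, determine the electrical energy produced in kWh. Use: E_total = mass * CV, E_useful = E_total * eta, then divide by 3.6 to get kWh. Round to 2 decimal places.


Total energy = mass * CV = 3424 * 13.5 = 46224.0 MJ
Useful energy = total * eta = 46224.0 * 0.3 = 13867.2 MJ
Convert to kWh: 13867.2 / 3.6
Useful energy = 3852.00 kWh

3852.00


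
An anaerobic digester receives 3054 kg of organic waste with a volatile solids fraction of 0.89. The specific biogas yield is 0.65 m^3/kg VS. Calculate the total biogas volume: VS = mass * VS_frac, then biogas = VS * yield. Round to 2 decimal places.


Compute volatile solids:
  VS = mass * VS_fraction = 3054 * 0.89 = 2718.06 kg
Calculate biogas volume:
  Biogas = VS * specific_yield = 2718.06 * 0.65
  Biogas = 1766.74 m^3

1766.74


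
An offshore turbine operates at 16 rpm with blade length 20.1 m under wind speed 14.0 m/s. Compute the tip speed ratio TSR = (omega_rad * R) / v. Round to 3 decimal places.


Convert rotational speed to rad/s:
  omega = 16 * 2 * pi / 60 = 1.6755 rad/s
Compute tip speed:
  v_tip = omega * R = 1.6755 * 20.1 = 33.678 m/s
Tip speed ratio:
  TSR = v_tip / v_wind = 33.678 / 14.0 = 2.406

2.406


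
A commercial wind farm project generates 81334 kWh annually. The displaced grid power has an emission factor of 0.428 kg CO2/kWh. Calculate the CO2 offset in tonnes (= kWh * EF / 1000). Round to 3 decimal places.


CO2 offset in kg = generation * emission_factor
CO2 offset = 81334 * 0.428 = 34810.95 kg
Convert to tonnes:
  CO2 offset = 34810.95 / 1000 = 34.811 tonnes

34.811


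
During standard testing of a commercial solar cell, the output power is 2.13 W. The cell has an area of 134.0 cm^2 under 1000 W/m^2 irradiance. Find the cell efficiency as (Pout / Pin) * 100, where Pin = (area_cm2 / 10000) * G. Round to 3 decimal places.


First compute the input power:
  Pin = area_cm2 / 10000 * G = 134.0 / 10000 * 1000 = 13.4 W
Then compute efficiency:
  Efficiency = (Pout / Pin) * 100 = (2.13 / 13.4) * 100
  Efficiency = 15.896%

15.896


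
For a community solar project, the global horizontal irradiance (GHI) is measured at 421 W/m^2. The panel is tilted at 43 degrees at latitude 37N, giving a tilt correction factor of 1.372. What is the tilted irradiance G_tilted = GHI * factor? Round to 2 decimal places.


Identify the given values:
  GHI = 421 W/m^2, tilt correction factor = 1.372
Apply the formula G_tilted = GHI * factor:
  G_tilted = 421 * 1.372
  G_tilted = 577.61 W/m^2

577.61


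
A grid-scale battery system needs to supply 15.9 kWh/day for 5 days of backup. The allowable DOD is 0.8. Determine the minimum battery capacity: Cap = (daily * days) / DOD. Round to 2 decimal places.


Total energy needed = daily * days = 15.9 * 5 = 79.5 kWh
Account for depth of discharge:
  Cap = total_energy / DOD = 79.5 / 0.8
  Cap = 99.38 kWh

99.38


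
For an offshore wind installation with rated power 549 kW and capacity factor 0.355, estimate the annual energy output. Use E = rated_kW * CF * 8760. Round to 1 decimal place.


Annual energy = rated_kW * capacity_factor * hours_per_year
Given: P_rated = 549 kW, CF = 0.355, hours = 8760
E = 549 * 0.355 * 8760
E = 1707280.2 kWh

1707280.2


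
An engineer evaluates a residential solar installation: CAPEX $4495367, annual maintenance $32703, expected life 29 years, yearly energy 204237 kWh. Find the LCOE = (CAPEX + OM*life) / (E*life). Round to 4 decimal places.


Total cost = CAPEX + OM * lifetime = 4495367 + 32703 * 29 = 4495367 + 948387 = 5443754
Total generation = annual * lifetime = 204237 * 29 = 5922873 kWh
LCOE = 5443754 / 5922873
LCOE = 0.9191 $/kWh

0.9191


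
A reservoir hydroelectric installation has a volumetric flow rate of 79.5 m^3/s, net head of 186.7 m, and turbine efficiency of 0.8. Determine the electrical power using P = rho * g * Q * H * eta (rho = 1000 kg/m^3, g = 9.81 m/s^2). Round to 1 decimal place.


Apply the hydropower formula P = rho * g * Q * H * eta
rho * g = 1000 * 9.81 = 9810.0
P = 9810.0 * 79.5 * 186.7 * 0.8
P = 116485117.2 W

116485117.2


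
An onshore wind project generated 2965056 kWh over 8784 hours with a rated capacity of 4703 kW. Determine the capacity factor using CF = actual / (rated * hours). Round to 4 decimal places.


Capacity factor = actual output / maximum possible output
Maximum possible = rated * hours = 4703 * 8784 = 41311152 kWh
CF = 2965056 / 41311152
CF = 0.0718

0.0718


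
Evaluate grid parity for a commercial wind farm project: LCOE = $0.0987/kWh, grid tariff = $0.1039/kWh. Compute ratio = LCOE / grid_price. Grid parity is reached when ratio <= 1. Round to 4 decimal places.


Compare LCOE to grid price:
  LCOE = $0.0987/kWh, Grid price = $0.1039/kWh
  Ratio = LCOE / grid_price = 0.0987 / 0.1039 = 0.9500
  Grid parity achieved (ratio <= 1)? yes

0.9500


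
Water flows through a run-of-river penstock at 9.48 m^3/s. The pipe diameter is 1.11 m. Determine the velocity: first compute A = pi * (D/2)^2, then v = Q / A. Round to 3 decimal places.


Compute pipe cross-sectional area:
  A = pi * (D/2)^2 = pi * (1.11/2)^2 = 0.9677 m^2
Calculate velocity:
  v = Q / A = 9.48 / 0.9677
  v = 9.797 m/s

9.797


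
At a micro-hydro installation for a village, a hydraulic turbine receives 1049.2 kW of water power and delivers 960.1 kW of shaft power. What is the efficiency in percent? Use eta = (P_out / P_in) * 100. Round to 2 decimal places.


Turbine efficiency = (output power / input power) * 100
eta = (960.1 / 1049.2) * 100
eta = 91.51%

91.51


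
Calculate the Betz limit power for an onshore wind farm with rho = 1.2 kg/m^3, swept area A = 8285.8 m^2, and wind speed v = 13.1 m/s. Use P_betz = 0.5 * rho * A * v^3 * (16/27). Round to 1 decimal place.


The Betz coefficient Cp_max = 16/27 = 0.5926
v^3 = 13.1^3 = 2248.091
P_betz = 0.5 * rho * A * v^3 * Cp_max
P_betz = 0.5 * 1.2 * 8285.8 * 2248.091 * 0.5926
P_betz = 6623016.0 W

6623016.0


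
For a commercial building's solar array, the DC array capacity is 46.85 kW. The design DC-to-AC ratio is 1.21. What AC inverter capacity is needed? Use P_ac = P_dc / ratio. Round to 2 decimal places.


The inverter AC capacity is determined by the DC/AC ratio.
Given: P_dc = 46.85 kW, DC/AC ratio = 1.21
P_ac = P_dc / ratio = 46.85 / 1.21
P_ac = 38.72 kW

38.72


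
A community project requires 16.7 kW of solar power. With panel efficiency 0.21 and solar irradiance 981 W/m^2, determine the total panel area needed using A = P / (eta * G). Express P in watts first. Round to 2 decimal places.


Convert target power to watts: P = 16.7 * 1000 = 16700.0 W
Compute denominator: eta * G = 0.21 * 981 = 206.01
Required area A = P / (eta * G) = 16700.0 / 206.01
A = 81.06 m^2

81.06


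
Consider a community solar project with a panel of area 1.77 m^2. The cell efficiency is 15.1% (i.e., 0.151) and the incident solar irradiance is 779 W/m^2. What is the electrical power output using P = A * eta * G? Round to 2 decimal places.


Use the solar power formula P = A * eta * G.
Given: A = 1.77 m^2, eta = 0.151, G = 779 W/m^2
P = 1.77 * 0.151 * 779
P = 208.20 W

208.20


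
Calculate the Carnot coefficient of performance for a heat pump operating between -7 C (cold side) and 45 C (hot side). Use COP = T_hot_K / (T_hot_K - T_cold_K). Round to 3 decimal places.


Convert to Kelvin:
  T_hot = 45 + 273.15 = 318.15 K
  T_cold = -7 + 273.15 = 266.15 K
Apply Carnot COP formula:
  COP = T_hot_K / (T_hot_K - T_cold_K) = 318.15 / 52.0
  COP = 6.118

6.118


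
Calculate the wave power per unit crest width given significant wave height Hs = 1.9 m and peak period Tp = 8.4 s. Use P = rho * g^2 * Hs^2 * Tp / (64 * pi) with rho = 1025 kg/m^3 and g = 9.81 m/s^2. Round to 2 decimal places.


Apply wave power formula:
  g^2 = 9.81^2 = 96.2361
  Hs^2 = 1.9^2 = 3.61
  Numerator = rho * g^2 * Hs^2 * Tp = 1025 * 96.2361 * 3.61 * 8.4 = 2991220.08
  Denominator = 64 * pi = 201.0619
  P = 2991220.08 / 201.0619 = 14877.11 W/m

14877.11


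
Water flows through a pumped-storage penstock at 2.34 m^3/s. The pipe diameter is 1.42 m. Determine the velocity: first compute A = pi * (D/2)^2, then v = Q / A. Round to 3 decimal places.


Compute pipe cross-sectional area:
  A = pi * (D/2)^2 = pi * (1.42/2)^2 = 1.5837 m^2
Calculate velocity:
  v = Q / A = 2.34 / 1.5837
  v = 1.478 m/s

1.478


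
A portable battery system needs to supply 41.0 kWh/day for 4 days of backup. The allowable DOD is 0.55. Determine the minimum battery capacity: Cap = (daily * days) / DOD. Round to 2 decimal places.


Total energy needed = daily * days = 41.0 * 4 = 164.0 kWh
Account for depth of discharge:
  Cap = total_energy / DOD = 164.0 / 0.55
  Cap = 298.18 kWh

298.18


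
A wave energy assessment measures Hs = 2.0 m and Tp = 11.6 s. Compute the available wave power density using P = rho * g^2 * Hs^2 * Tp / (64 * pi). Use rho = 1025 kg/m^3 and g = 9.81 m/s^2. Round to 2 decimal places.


Apply wave power formula:
  g^2 = 9.81^2 = 96.2361
  Hs^2 = 2.0^2 = 4.0
  Numerator = rho * g^2 * Hs^2 * Tp = 1025 * 96.2361 * 4.0 * 11.6 = 4576988.92
  Denominator = 64 * pi = 201.0619
  P = 4576988.92 / 201.0619 = 22764.08 W/m

22764.08


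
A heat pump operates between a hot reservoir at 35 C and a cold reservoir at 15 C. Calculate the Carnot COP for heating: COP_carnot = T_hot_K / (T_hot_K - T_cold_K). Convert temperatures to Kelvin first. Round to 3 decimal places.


Convert to Kelvin:
  T_hot = 35 + 273.15 = 308.15 K
  T_cold = 15 + 273.15 = 288.15 K
Apply Carnot COP formula:
  COP = T_hot_K / (T_hot_K - T_cold_K) = 308.15 / 20.0
  COP = 15.408

15.408


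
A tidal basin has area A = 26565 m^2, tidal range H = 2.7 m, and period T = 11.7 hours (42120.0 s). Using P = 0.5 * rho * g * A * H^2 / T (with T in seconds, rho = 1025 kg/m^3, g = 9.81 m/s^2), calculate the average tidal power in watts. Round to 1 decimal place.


Convert period to seconds: T = 11.7 * 3600 = 42120.0 s
H^2 = 2.7^2 = 7.29
P = 0.5 * rho * g * A * H^2 / T
P = 0.5 * 1025 * 9.81 * 26565 * 7.29 / 42120.0
P = 23116.0 W

23116.0


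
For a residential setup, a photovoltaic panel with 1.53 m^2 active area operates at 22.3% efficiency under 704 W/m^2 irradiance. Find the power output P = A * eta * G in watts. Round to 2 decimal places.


Use the solar power formula P = A * eta * G.
Given: A = 1.53 m^2, eta = 0.223, G = 704 W/m^2
P = 1.53 * 0.223 * 704
P = 240.20 W

240.20


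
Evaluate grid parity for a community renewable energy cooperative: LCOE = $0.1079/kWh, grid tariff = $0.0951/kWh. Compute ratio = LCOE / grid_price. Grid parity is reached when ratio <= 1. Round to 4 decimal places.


Compare LCOE to grid price:
  LCOE = $0.1079/kWh, Grid price = $0.0951/kWh
  Ratio = LCOE / grid_price = 0.1079 / 0.0951 = 1.1346
  Grid parity achieved (ratio <= 1)? no

1.1346


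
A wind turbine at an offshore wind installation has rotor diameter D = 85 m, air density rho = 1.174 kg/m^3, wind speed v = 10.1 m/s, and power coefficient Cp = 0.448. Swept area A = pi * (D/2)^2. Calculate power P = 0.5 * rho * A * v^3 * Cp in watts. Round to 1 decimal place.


Step 1 -- Compute swept area:
  A = pi * (D/2)^2 = pi * (85/2)^2 = 5674.5 m^2
Step 2 -- Apply wind power equation:
  P = 0.5 * rho * A * v^3 * Cp
  v^3 = 10.1^3 = 1030.301
  P = 0.5 * 1.174 * 5674.5 * 1030.301 * 0.448
  P = 1537474.7 W

1537474.7


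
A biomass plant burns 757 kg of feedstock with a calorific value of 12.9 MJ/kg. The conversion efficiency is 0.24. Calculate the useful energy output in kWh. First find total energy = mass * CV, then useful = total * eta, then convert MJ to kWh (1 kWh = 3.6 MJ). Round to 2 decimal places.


Total energy = mass * CV = 757 * 12.9 = 9765.3 MJ
Useful energy = total * eta = 9765.3 * 0.24 = 2343.67 MJ
Convert to kWh: 2343.67 / 3.6
Useful energy = 651.02 kWh

651.02


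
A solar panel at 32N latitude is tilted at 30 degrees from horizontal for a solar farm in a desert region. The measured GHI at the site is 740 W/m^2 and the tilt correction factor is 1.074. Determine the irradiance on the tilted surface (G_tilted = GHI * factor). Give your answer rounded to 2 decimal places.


Identify the given values:
  GHI = 740 W/m^2, tilt correction factor = 1.074
Apply the formula G_tilted = GHI * factor:
  G_tilted = 740 * 1.074
  G_tilted = 794.76 W/m^2

794.76


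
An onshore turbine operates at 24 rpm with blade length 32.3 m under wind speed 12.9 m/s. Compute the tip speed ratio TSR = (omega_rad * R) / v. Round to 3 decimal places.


Convert rotational speed to rad/s:
  omega = 24 * 2 * pi / 60 = 2.5133 rad/s
Compute tip speed:
  v_tip = omega * R = 2.5133 * 32.3 = 81.179 m/s
Tip speed ratio:
  TSR = v_tip / v_wind = 81.179 / 12.9 = 6.293

6.293


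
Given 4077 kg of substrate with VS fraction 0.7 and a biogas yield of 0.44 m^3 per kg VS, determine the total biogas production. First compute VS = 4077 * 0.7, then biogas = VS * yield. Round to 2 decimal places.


Compute volatile solids:
  VS = mass * VS_fraction = 4077 * 0.7 = 2853.9 kg
Calculate biogas volume:
  Biogas = VS * specific_yield = 2853.9 * 0.44
  Biogas = 1255.72 m^3

1255.72


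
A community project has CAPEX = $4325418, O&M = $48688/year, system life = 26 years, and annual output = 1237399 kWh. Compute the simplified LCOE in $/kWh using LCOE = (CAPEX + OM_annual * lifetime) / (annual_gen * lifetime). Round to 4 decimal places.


Total cost = CAPEX + OM * lifetime = 4325418 + 48688 * 26 = 4325418 + 1265888 = 5591306
Total generation = annual * lifetime = 1237399 * 26 = 32172374 kWh
LCOE = 5591306 / 32172374
LCOE = 0.1738 $/kWh

0.1738


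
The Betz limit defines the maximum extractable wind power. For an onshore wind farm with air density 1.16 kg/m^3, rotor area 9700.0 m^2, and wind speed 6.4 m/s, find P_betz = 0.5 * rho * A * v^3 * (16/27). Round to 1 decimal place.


The Betz coefficient Cp_max = 16/27 = 0.5926
v^3 = 6.4^3 = 262.144
P_betz = 0.5 * rho * A * v^3 * Cp_max
P_betz = 0.5 * 1.16 * 9700.0 * 262.144 * 0.5926
P_betz = 873968.7 W

873968.7


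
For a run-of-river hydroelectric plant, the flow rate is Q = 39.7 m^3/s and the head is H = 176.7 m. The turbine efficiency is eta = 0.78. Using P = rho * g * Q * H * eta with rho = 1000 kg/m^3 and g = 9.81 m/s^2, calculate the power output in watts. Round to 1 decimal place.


Apply the hydropower formula P = rho * g * Q * H * eta
rho * g = 1000 * 9.81 = 9810.0
P = 9810.0 * 39.7 * 176.7 * 0.78
P = 53677300.5 W

53677300.5


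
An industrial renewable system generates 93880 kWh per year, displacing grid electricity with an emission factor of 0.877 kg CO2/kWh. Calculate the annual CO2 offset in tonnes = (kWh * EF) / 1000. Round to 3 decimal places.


CO2 offset in kg = generation * emission_factor
CO2 offset = 93880 * 0.877 = 82332.76 kg
Convert to tonnes:
  CO2 offset = 82332.76 / 1000 = 82.333 tonnes

82.333


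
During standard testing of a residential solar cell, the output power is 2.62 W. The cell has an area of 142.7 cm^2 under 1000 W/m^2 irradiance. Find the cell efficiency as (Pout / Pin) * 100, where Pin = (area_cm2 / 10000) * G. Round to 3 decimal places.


First compute the input power:
  Pin = area_cm2 / 10000 * G = 142.7 / 10000 * 1000 = 14.27 W
Then compute efficiency:
  Efficiency = (Pout / Pin) * 100 = (2.62 / 14.27) * 100
  Efficiency = 18.360%

18.360


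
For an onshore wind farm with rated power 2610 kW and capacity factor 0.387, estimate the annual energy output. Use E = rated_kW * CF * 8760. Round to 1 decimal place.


Annual energy = rated_kW * capacity_factor * hours_per_year
Given: P_rated = 2610 kW, CF = 0.387, hours = 8760
E = 2610 * 0.387 * 8760
E = 8848213.2 kWh

8848213.2


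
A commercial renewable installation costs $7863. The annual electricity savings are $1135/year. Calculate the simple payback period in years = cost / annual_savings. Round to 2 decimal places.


Simple payback period = initial cost / annual savings
Payback = 7863 / 1135
Payback = 6.93 years

6.93


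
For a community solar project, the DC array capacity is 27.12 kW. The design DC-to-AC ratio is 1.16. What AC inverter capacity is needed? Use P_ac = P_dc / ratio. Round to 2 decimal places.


The inverter AC capacity is determined by the DC/AC ratio.
Given: P_dc = 27.12 kW, DC/AC ratio = 1.16
P_ac = P_dc / ratio = 27.12 / 1.16
P_ac = 23.38 kW

23.38


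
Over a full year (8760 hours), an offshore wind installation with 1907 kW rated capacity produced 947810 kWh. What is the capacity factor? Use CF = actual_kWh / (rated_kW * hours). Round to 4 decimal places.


Capacity factor = actual output / maximum possible output
Maximum possible = rated * hours = 1907 * 8760 = 16705320 kWh
CF = 947810 / 16705320
CF = 0.0567

0.0567


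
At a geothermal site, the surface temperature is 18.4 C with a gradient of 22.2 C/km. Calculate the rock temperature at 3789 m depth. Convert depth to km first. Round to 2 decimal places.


Convert depth to km: 3789 / 1000 = 3.789 km
Temperature increase = gradient * depth_km = 22.2 * 3.789 = 84.12 C
Temperature at depth = T_surface + delta_T = 18.4 + 84.12
T = 102.52 C

102.52


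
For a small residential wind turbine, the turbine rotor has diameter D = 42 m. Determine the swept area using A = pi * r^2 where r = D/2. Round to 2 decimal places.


Compute the rotor radius:
  r = D / 2 = 42 / 2 = 21.0 m
Calculate swept area:
  A = pi * r^2 = pi * 21.0^2
  A = 1385.44 m^2

1385.44


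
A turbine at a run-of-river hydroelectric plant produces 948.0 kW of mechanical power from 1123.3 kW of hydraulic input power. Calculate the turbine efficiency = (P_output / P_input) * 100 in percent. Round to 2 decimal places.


Turbine efficiency = (output power / input power) * 100
eta = (948.0 / 1123.3) * 100
eta = 84.39%

84.39


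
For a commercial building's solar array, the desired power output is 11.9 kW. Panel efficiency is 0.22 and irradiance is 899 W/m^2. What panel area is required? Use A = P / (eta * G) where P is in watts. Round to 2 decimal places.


Convert target power to watts: P = 11.9 * 1000 = 11900.0 W
Compute denominator: eta * G = 0.22 * 899 = 197.78
Required area A = P / (eta * G) = 11900.0 / 197.78
A = 60.17 m^2

60.17


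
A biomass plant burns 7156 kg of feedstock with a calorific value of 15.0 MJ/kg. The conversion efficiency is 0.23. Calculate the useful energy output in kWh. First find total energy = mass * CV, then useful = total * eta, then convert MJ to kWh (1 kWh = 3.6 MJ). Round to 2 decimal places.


Total energy = mass * CV = 7156 * 15.0 = 107340.0 MJ
Useful energy = total * eta = 107340.0 * 0.23 = 24688.2 MJ
Convert to kWh: 24688.2 / 3.6
Useful energy = 6857.83 kWh

6857.83


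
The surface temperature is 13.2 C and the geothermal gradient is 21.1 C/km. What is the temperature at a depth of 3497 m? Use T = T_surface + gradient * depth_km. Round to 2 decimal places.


Convert depth to km: 3497 / 1000 = 3.497 km
Temperature increase = gradient * depth_km = 21.1 * 3.497 = 73.79 C
Temperature at depth = T_surface + delta_T = 13.2 + 73.79
T = 86.99 C

86.99


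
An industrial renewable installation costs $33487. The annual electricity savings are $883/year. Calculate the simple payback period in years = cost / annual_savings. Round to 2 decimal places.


Simple payback period = initial cost / annual savings
Payback = 33487 / 883
Payback = 37.92 years

37.92


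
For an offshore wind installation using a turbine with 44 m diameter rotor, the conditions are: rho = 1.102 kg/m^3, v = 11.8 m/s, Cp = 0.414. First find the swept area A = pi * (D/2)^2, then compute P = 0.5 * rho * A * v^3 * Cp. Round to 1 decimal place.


Step 1 -- Compute swept area:
  A = pi * (D/2)^2 = pi * (44/2)^2 = 1520.53 m^2
Step 2 -- Apply wind power equation:
  P = 0.5 * rho * A * v^3 * Cp
  v^3 = 11.8^3 = 1643.032
  P = 0.5 * 1.102 * 1520.53 * 1643.032 * 0.414
  P = 569892.8 W

569892.8


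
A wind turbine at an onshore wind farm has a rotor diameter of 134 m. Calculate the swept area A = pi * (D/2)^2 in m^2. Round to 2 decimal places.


Compute the rotor radius:
  r = D / 2 = 134 / 2 = 67.0 m
Calculate swept area:
  A = pi * r^2 = pi * 67.0^2
  A = 14102.61 m^2

14102.61


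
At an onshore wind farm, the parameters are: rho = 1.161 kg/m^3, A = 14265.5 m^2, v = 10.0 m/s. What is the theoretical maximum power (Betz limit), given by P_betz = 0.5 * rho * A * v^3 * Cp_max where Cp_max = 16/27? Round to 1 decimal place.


The Betz coefficient Cp_max = 16/27 = 0.5926
v^3 = 10.0^3 = 1000.0
P_betz = 0.5 * rho * A * v^3 * Cp_max
P_betz = 0.5 * 1.161 * 14265.5 * 1000.0 * 0.5926
P_betz = 4907332.0 W

4907332.0


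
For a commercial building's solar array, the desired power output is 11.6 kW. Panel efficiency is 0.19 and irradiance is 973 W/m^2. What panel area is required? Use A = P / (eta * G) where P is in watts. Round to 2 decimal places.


Convert target power to watts: P = 11.6 * 1000 = 11600.0 W
Compute denominator: eta * G = 0.19 * 973 = 184.87
Required area A = P / (eta * G) = 11600.0 / 184.87
A = 62.75 m^2

62.75


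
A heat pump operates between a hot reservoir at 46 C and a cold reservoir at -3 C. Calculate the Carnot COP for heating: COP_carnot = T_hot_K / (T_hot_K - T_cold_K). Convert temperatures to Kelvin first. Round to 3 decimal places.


Convert to Kelvin:
  T_hot = 46 + 273.15 = 319.15 K
  T_cold = -3 + 273.15 = 270.15 K
Apply Carnot COP formula:
  COP = T_hot_K / (T_hot_K - T_cold_K) = 319.15 / 49.0
  COP = 6.513

6.513


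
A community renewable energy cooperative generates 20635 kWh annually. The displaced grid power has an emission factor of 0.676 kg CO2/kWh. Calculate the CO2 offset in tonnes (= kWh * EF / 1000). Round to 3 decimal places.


CO2 offset in kg = generation * emission_factor
CO2 offset = 20635 * 0.676 = 13949.26 kg
Convert to tonnes:
  CO2 offset = 13949.26 / 1000 = 13.949 tonnes

13.949


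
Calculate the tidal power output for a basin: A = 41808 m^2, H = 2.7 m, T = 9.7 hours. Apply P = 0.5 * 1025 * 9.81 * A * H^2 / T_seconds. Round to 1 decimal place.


Convert period to seconds: T = 9.7 * 3600 = 34920.0 s
H^2 = 2.7^2 = 7.29
P = 0.5 * rho * g * A * H^2 / T
P = 0.5 * 1025 * 9.81 * 41808 * 7.29 / 34920.0
P = 43880.9 W

43880.9


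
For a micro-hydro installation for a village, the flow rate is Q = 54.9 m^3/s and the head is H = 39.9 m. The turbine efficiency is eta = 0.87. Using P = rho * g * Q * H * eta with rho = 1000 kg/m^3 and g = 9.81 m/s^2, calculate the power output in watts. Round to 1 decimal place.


Apply the hydropower formula P = rho * g * Q * H * eta
rho * g = 1000 * 9.81 = 9810.0
P = 9810.0 * 54.9 * 39.9 * 0.87
P = 18695345.7 W

18695345.7


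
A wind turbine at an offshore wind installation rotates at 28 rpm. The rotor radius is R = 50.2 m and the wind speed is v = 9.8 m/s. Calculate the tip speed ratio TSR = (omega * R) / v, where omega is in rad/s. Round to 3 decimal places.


Convert rotational speed to rad/s:
  omega = 28 * 2 * pi / 60 = 2.9322 rad/s
Compute tip speed:
  v_tip = omega * R = 2.9322 * 50.2 = 147.194 m/s
Tip speed ratio:
  TSR = v_tip / v_wind = 147.194 / 9.8 = 15.020

15.020


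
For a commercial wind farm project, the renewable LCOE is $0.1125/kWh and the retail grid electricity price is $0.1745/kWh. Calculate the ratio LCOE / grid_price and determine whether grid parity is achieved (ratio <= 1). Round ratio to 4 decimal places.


Compare LCOE to grid price:
  LCOE = $0.1125/kWh, Grid price = $0.1745/kWh
  Ratio = LCOE / grid_price = 0.1125 / 0.1745 = 0.6447
  Grid parity achieved (ratio <= 1)? yes

0.6447


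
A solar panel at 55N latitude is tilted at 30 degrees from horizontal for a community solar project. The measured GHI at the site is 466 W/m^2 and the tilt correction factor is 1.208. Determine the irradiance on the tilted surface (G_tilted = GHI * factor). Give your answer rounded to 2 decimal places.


Identify the given values:
  GHI = 466 W/m^2, tilt correction factor = 1.208
Apply the formula G_tilted = GHI * factor:
  G_tilted = 466 * 1.208
  G_tilted = 562.93 W/m^2

562.93


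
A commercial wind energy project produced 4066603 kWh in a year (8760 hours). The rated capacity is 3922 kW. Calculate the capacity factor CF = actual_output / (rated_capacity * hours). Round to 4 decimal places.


Capacity factor = actual output / maximum possible output
Maximum possible = rated * hours = 3922 * 8760 = 34356720 kWh
CF = 4066603 / 34356720
CF = 0.1184

0.1184


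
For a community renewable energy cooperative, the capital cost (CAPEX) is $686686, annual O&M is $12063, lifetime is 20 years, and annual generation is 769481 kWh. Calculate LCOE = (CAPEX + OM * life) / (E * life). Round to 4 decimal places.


Total cost = CAPEX + OM * lifetime = 686686 + 12063 * 20 = 686686 + 241260 = 927946
Total generation = annual * lifetime = 769481 * 20 = 15389620 kWh
LCOE = 927946 / 15389620
LCOE = 0.0603 $/kWh

0.0603


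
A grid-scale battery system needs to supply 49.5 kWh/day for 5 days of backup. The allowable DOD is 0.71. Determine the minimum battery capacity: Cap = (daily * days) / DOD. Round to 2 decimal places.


Total energy needed = daily * days = 49.5 * 5 = 247.5 kWh
Account for depth of discharge:
  Cap = total_energy / DOD = 247.5 / 0.71
  Cap = 348.59 kWh

348.59


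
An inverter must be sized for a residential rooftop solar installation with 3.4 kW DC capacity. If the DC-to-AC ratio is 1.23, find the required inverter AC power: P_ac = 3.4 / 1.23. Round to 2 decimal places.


The inverter AC capacity is determined by the DC/AC ratio.
Given: P_dc = 3.4 kW, DC/AC ratio = 1.23
P_ac = P_dc / ratio = 3.4 / 1.23
P_ac = 2.76 kW

2.76


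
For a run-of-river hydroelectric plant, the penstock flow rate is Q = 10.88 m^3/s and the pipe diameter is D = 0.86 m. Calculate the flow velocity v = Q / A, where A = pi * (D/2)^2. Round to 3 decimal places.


Compute pipe cross-sectional area:
  A = pi * (D/2)^2 = pi * (0.86/2)^2 = 0.5809 m^2
Calculate velocity:
  v = Q / A = 10.88 / 0.5809
  v = 18.730 m/s

18.730


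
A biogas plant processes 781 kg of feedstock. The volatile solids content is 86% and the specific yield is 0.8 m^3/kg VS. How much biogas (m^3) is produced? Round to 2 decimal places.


Compute volatile solids:
  VS = mass * VS_fraction = 781 * 0.86 = 671.66 kg
Calculate biogas volume:
  Biogas = VS * specific_yield = 671.66 * 0.8
  Biogas = 537.33 m^3

537.33


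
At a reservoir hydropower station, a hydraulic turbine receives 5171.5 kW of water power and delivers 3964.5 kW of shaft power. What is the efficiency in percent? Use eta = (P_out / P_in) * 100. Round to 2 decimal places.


Turbine efficiency = (output power / input power) * 100
eta = (3964.5 / 5171.5) * 100
eta = 76.66%

76.66


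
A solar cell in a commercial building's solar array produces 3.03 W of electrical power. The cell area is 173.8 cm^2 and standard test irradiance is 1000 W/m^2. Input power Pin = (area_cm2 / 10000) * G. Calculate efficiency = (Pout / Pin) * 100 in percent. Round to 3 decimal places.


First compute the input power:
  Pin = area_cm2 / 10000 * G = 173.8 / 10000 * 1000 = 17.38 W
Then compute efficiency:
  Efficiency = (Pout / Pin) * 100 = (3.03 / 17.38) * 100
  Efficiency = 17.434%

17.434


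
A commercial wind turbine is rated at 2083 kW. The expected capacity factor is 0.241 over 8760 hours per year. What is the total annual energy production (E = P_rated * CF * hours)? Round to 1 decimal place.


Annual energy = rated_kW * capacity_factor * hours_per_year
Given: P_rated = 2083 kW, CF = 0.241, hours = 8760
E = 2083 * 0.241 * 8760
E = 4397546.3 kWh

4397546.3


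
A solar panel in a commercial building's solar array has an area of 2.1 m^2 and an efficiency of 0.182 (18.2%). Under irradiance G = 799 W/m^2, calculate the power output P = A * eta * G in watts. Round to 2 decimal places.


Use the solar power formula P = A * eta * G.
Given: A = 2.1 m^2, eta = 0.182, G = 799 W/m^2
P = 2.1 * 0.182 * 799
P = 305.38 W

305.38


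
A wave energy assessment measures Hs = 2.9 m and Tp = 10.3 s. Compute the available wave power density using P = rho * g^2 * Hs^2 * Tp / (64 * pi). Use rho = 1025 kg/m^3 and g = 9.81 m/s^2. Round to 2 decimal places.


Apply wave power formula:
  g^2 = 9.81^2 = 96.2361
  Hs^2 = 2.9^2 = 8.41
  Numerator = rho * g^2 * Hs^2 * Tp = 1025 * 96.2361 * 8.41 * 10.3 = 8544666.18
  Denominator = 64 * pi = 201.0619
  P = 8544666.18 / 201.0619 = 42497.68 W/m

42497.68


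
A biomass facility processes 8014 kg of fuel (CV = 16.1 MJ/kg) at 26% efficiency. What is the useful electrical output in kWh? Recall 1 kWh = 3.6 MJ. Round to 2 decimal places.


Total energy = mass * CV = 8014 * 16.1 = 129025.4 MJ
Useful energy = total * eta = 129025.4 * 0.26 = 33546.6 MJ
Convert to kWh: 33546.6 / 3.6
Useful energy = 9318.50 kWh

9318.50


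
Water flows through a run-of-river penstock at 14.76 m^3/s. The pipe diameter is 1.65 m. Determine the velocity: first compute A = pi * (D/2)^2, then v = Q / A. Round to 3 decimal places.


Compute pipe cross-sectional area:
  A = pi * (D/2)^2 = pi * (1.65/2)^2 = 2.1382 m^2
Calculate velocity:
  v = Q / A = 14.76 / 2.1382
  v = 6.903 m/s

6.903


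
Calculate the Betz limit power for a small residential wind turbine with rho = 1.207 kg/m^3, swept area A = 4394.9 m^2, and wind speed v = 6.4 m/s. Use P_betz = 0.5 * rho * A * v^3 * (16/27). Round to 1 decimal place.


The Betz coefficient Cp_max = 16/27 = 0.5926
v^3 = 6.4^3 = 262.144
P_betz = 0.5 * rho * A * v^3 * Cp_max
P_betz = 0.5 * 1.207 * 4394.9 * 262.144 * 0.5926
P_betz = 412023.9 W

412023.9


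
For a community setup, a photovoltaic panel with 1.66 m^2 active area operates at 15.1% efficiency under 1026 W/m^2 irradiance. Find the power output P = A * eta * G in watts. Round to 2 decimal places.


Use the solar power formula P = A * eta * G.
Given: A = 1.66 m^2, eta = 0.151, G = 1026 W/m^2
P = 1.66 * 0.151 * 1026
P = 257.18 W

257.18


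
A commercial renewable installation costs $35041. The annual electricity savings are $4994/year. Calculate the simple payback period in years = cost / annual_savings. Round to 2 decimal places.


Simple payback period = initial cost / annual savings
Payback = 35041 / 4994
Payback = 7.02 years

7.02


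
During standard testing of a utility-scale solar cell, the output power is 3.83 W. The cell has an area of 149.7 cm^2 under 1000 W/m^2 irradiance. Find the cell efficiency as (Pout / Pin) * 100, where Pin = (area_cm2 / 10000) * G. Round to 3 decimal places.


First compute the input power:
  Pin = area_cm2 / 10000 * G = 149.7 / 10000 * 1000 = 14.97 W
Then compute efficiency:
  Efficiency = (Pout / Pin) * 100 = (3.83 / 14.97) * 100
  Efficiency = 25.585%

25.585


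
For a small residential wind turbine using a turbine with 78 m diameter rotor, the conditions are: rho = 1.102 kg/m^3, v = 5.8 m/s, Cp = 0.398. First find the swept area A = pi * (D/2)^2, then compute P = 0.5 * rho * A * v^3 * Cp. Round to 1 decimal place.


Step 1 -- Compute swept area:
  A = pi * (D/2)^2 = pi * (78/2)^2 = 4778.36 m^2
Step 2 -- Apply wind power equation:
  P = 0.5 * rho * A * v^3 * Cp
  v^3 = 5.8^3 = 195.112
  P = 0.5 * 1.102 * 4778.36 * 195.112 * 0.398
  P = 204455.0 W

204455.0


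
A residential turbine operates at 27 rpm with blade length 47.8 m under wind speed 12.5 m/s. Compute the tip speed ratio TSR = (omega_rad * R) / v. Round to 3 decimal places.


Convert rotational speed to rad/s:
  omega = 27 * 2 * pi / 60 = 2.8274 rad/s
Compute tip speed:
  v_tip = omega * R = 2.8274 * 47.8 = 135.151 m/s
Tip speed ratio:
  TSR = v_tip / v_wind = 135.151 / 12.5 = 10.812

10.812


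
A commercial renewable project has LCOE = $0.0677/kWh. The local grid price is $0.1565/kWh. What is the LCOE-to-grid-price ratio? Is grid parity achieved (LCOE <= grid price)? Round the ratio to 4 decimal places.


Compare LCOE to grid price:
  LCOE = $0.0677/kWh, Grid price = $0.1565/kWh
  Ratio = LCOE / grid_price = 0.0677 / 0.1565 = 0.4326
  Grid parity achieved (ratio <= 1)? yes

0.4326


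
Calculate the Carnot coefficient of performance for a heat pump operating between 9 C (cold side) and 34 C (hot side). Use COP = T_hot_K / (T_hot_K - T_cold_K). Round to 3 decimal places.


Convert to Kelvin:
  T_hot = 34 + 273.15 = 307.15 K
  T_cold = 9 + 273.15 = 282.15 K
Apply Carnot COP formula:
  COP = T_hot_K / (T_hot_K - T_cold_K) = 307.15 / 25.0
  COP = 12.286

12.286


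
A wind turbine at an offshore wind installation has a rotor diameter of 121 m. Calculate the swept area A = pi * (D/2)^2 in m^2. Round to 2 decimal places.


Compute the rotor radius:
  r = D / 2 = 121 / 2 = 60.5 m
Calculate swept area:
  A = pi * r^2 = pi * 60.5^2
  A = 11499.01 m^2

11499.01


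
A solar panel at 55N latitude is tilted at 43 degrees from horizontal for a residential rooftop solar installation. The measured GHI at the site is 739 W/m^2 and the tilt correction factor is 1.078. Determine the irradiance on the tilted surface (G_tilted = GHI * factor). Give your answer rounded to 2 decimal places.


Identify the given values:
  GHI = 739 W/m^2, tilt correction factor = 1.078
Apply the formula G_tilted = GHI * factor:
  G_tilted = 739 * 1.078
  G_tilted = 796.64 W/m^2

796.64


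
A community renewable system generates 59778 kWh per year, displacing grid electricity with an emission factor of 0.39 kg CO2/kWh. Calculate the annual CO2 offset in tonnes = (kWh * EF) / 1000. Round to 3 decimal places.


CO2 offset in kg = generation * emission_factor
CO2 offset = 59778 * 0.39 = 23313.42 kg
Convert to tonnes:
  CO2 offset = 23313.42 / 1000 = 23.313 tonnes

23.313


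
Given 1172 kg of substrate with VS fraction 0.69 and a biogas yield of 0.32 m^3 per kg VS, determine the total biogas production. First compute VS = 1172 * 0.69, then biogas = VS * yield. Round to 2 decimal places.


Compute volatile solids:
  VS = mass * VS_fraction = 1172 * 0.69 = 808.68 kg
Calculate biogas volume:
  Biogas = VS * specific_yield = 808.68 * 0.32
  Biogas = 258.78 m^3

258.78


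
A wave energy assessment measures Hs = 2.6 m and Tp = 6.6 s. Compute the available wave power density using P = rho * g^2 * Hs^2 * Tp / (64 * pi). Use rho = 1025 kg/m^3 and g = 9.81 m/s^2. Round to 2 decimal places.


Apply wave power formula:
  g^2 = 9.81^2 = 96.2361
  Hs^2 = 2.6^2 = 6.76
  Numerator = rho * g^2 * Hs^2 * Tp = 1025 * 96.2361 * 6.76 * 6.6 = 4401011.58
  Denominator = 64 * pi = 201.0619
  P = 4401011.58 / 201.0619 = 21888.84 W/m

21888.84


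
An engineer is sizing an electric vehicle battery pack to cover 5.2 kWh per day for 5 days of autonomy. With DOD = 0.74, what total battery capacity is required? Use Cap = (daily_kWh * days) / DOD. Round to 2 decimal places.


Total energy needed = daily * days = 5.2 * 5 = 26.0 kWh
Account for depth of discharge:
  Cap = total_energy / DOD = 26.0 / 0.74
  Cap = 35.14 kWh

35.14


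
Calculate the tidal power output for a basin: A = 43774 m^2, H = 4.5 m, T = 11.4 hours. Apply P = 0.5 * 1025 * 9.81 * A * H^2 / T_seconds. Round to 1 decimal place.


Convert period to seconds: T = 11.4 * 3600 = 41040.0 s
H^2 = 4.5^2 = 20.25
P = 0.5 * rho * g * A * H^2 / T
P = 0.5 * 1025 * 9.81 * 43774 * 20.25 / 41040.0
P = 108591.7 W

108591.7


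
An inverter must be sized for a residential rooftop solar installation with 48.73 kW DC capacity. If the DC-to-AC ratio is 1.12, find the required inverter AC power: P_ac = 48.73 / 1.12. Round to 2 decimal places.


The inverter AC capacity is determined by the DC/AC ratio.
Given: P_dc = 48.73 kW, DC/AC ratio = 1.12
P_ac = P_dc / ratio = 48.73 / 1.12
P_ac = 43.51 kW

43.51


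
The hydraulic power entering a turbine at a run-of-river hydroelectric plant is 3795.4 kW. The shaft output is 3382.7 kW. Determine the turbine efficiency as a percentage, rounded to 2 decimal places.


Turbine efficiency = (output power / input power) * 100
eta = (3382.7 / 3795.4) * 100
eta = 89.13%

89.13


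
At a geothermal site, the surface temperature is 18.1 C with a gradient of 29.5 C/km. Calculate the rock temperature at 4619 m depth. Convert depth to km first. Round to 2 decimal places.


Convert depth to km: 4619 / 1000 = 4.619 km
Temperature increase = gradient * depth_km = 29.5 * 4.619 = 136.26 C
Temperature at depth = T_surface + delta_T = 18.1 + 136.26
T = 154.36 C

154.36


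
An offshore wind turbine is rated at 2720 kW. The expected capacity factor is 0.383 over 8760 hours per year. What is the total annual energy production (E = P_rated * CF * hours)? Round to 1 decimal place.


Annual energy = rated_kW * capacity_factor * hours_per_year
Given: P_rated = 2720 kW, CF = 0.383, hours = 8760
E = 2720 * 0.383 * 8760
E = 9125817.6 kWh

9125817.6


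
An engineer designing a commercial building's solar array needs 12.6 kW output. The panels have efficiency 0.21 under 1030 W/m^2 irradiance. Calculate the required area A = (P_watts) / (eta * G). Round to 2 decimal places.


Convert target power to watts: P = 12.6 * 1000 = 12600.0 W
Compute denominator: eta * G = 0.21 * 1030 = 216.3
Required area A = P / (eta * G) = 12600.0 / 216.3
A = 58.25 m^2

58.25


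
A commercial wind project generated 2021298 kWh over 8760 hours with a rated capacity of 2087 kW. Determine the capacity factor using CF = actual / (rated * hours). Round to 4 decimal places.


Capacity factor = actual output / maximum possible output
Maximum possible = rated * hours = 2087 * 8760 = 18282120 kWh
CF = 2021298 / 18282120
CF = 0.1106

0.1106


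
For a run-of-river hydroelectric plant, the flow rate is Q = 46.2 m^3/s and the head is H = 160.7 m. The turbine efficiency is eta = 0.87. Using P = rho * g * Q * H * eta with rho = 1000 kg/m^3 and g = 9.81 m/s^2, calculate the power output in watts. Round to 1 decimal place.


Apply the hydropower formula P = rho * g * Q * H * eta
rho * g = 1000 * 9.81 = 9810.0
P = 9810.0 * 46.2 * 160.7 * 0.87
P = 63364514.6 W

63364514.6


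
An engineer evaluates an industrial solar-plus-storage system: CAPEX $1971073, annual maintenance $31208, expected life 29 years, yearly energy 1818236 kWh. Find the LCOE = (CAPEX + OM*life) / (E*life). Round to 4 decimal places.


Total cost = CAPEX + OM * lifetime = 1971073 + 31208 * 29 = 1971073 + 905032 = 2876105
Total generation = annual * lifetime = 1818236 * 29 = 52728844 kWh
LCOE = 2876105 / 52728844
LCOE = 0.0545 $/kWh

0.0545
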